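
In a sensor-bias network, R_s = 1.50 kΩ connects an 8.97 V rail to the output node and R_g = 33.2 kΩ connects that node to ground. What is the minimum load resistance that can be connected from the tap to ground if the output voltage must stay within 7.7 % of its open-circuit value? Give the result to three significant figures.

Output resistance R_th = R_s‖R_g = (1.50 × 33.2)/34.70 = 1.435 kΩ.
The fractional drop is R_th/(R_th + R_L); requiring this ≤ 0.0770 gives R_L ≥ R_th(1/0.0770 − 1) = 1.435 × 11.99 = 17.2 kΩ.

R_L(min) ≈ 17.2 kΩ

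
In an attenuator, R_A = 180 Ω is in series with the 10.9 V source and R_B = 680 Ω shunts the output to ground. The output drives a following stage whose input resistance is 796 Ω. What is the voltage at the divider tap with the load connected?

The load sits in parallel with R_B: R_B‖R_L = (680 × 796) / (680 + 796) = 366.7 Ω.
V_out = 10.9 × 366.7 / (180 + 366.7) = 10.9 × 366.7/546.7 = 7.31 V.

V_out ≈ 7.31 V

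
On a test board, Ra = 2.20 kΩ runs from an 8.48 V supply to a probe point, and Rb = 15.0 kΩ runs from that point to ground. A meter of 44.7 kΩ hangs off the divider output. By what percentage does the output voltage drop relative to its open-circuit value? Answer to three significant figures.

The divider's output (Thévenin) resistance is Ra‖Rb = 1.919 kΩ.
Fractional drop under load = R_th/(R_th + R_L) = 1.919 / (1.919 + 44.7) = 0.04116.
So the output falls by 4.12 %.

4.12 %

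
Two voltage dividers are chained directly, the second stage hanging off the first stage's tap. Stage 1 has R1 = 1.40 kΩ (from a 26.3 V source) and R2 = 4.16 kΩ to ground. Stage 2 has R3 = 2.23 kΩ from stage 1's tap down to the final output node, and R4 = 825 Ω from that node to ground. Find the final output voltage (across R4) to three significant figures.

Stage 2 presents R3+R4 = 3055 Ω as a load on stage 1's tap.
Stage 1's lower leg becomes R2‖(R3+R4) = 1761 Ω, so V_mid = 26.3 × 1761/3161 = 14.65 V.
Stage 2 is itself unloaded: V_out = V_mid × R4/(R3+R4) = 14.65 × 825/3055 = 3.96 V.

V_out ≈ 3.96 V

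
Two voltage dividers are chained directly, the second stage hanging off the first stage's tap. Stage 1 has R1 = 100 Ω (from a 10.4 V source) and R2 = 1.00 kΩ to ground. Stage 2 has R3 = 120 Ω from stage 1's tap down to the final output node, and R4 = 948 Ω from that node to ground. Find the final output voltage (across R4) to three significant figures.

V_out ≈ 7.73 V

Stage 2 presents R3+R4 = 1068 Ω as a load on stage 1's tap.
Stage 1's lower leg becomes R2‖(R3+R4) = 516.4 Ω, so V_mid = 10.4 × 516.4/616.4 = 8.713 V.
Stage 2 is itself unloaded: V_out = V_mid × R4/(R3+R4) = 8.713 × 948/1068 = 7.73 V.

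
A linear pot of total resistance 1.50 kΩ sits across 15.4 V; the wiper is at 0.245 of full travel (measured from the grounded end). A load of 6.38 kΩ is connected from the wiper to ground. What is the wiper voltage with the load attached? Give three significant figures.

V ≈ 3.62 V

The wiper splits the pot into (1−α)R = 1132 Ω above and αR = 367.5 Ω below.
Lower section ‖ load = 347.5 Ω.
V_wiper = 15.4 × 347.5/(1132 + 347.5) = 3.62 V.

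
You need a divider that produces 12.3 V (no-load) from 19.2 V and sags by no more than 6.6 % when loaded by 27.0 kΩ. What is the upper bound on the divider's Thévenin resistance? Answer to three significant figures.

Loading drop = R_th/(R_th + R_L) ≤ 0.0660, so R_th ≤ R_L · ε/(1−ε) = 27.0 kΩ × 0.0660/0.9340 = 1.91 kΩ.
(Any R1, R2 with R2/(R1+R2) = 0.641 and R1‖R2 ≤ 1.91 kΩ will meet the spec.)

R_th ≤ 1.91 kΩ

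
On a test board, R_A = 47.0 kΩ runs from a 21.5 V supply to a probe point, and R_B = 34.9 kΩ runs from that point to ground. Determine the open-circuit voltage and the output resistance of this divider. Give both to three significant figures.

V_th is the open-circuit tap voltage: 21.5 × 34.9/(47.0 + 34.9) = 9.16 V.
With the supply zeroed, R_A and R_B appear in parallel from the tap: R_th = R_A‖R_B = (47.0 × 34.9)/81.90 = 20.0 kΩ.

V_th = 9.16 V, R_th = 20.0 kΩ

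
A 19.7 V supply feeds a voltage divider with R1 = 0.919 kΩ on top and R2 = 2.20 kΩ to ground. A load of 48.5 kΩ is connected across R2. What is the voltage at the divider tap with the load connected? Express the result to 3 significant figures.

V_out ≈ 13.7 V

The load sits in parallel with R2: R2‖R_L = (2200 × 48500) / (2200 + 48500) = 2105 Ω.
V_out = 19.7 × 2105 / (919 + 2105) = 19.7 × 2105/3024 = 13.7 V.
(Unloaded it would have been 13.9 V.)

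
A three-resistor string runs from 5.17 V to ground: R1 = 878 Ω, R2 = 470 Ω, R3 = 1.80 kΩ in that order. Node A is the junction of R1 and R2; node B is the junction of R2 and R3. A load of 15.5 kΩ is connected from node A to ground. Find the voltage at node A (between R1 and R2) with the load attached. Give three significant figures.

Below node A the series string R2+R3 = 2270 Ω sits in parallel with the 15500 Ω load: 1980 Ω.
V_A = 5.17 × 1980/(878 + 1980) = 3.58 V.

V ≈ 3.58 V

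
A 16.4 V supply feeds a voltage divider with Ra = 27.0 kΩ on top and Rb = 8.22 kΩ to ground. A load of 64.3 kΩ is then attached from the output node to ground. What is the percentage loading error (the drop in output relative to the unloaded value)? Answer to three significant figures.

Unloaded V = 16.4 × 8.22/35.22 = 3.8276 V.
Loaded: Rb‖R_L = 7.288 kΩ, giving V = 16.4 × 7.288/34.29 = 3.4860 V.
Drop = (3.8276 − 3.4860) / 3.8276 = 8.93 %.

8.93 %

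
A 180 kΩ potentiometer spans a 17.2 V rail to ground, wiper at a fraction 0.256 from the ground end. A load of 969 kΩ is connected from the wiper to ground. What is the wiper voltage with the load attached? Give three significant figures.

The wiper splits the pot into (1−α)R = 133.9 kΩ above and αR = 46.08 kΩ below.
Lower section ‖ load = 43.99 kΩ.
V_wiper = 17.2 × 43.99/(133.9 + 43.99) = 4.25 V.

V ≈ 4.25 V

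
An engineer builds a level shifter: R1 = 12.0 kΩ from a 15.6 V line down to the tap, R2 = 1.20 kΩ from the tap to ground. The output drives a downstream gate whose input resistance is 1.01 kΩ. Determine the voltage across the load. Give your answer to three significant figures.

The load sits in parallel with R2: R2‖R_L = (1.20 × 1.01) / (1.20 + 1.01) = 0.5484 kΩ.
V_out = 15.6 × 0.5484 / (12.0 + 0.5484) = 15.6 × 0.5484/12.55 = 0.682 V.

V_out ≈ 0.682 V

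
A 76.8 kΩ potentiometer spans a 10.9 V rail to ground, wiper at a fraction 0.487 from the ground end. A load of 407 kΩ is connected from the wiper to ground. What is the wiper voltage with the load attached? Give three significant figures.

The wiper splits the pot into (1−α)R = 39.40 kΩ above and αR = 37.40 kΩ below.
Lower section ‖ load = 34.25 kΩ.
V_wiper = 10.9 × 34.25/(39.40 + 34.25) = 5.07 V.

V ≈ 5.07 V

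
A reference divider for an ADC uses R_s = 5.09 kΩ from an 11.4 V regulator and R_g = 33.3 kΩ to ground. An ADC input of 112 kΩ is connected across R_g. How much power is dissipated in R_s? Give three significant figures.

P ≈ 0.699 mW

Total resistance from the source is R_s + (R_g‖R_L) = 30.76 kΩ, so I = 11.4/30.76 kΩ = 0.3706 mA.
P = I²·R_s = (0.3706 mA)² × 5.09 kΩ = 0.699 mW.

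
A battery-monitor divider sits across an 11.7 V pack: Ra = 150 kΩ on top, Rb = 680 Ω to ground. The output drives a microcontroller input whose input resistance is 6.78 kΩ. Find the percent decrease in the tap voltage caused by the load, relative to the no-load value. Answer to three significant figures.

Unloaded V = 11.7 × 680/150700 = 0.052801 V.
Loaded: Rb‖R_L = 618.0 Ω, giving V = 11.7 × 618.0/150600 = 0.048007 V.
Drop = (0.052801 − 0.048007) / 0.052801 = 9.08 %.

9.08 %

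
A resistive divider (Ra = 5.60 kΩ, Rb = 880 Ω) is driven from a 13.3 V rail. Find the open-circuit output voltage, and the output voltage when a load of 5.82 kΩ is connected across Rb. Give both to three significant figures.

Open-circuit: V = 13.3 × 880/(5600 + 880) = 1.81 V.
With the load, Rb becomes Rb‖R_L = 764.4 Ω, so V = 13.3 × 764.4/6364 = 1.60 V.

Unloaded: 1.81 V; loaded: 1.60 V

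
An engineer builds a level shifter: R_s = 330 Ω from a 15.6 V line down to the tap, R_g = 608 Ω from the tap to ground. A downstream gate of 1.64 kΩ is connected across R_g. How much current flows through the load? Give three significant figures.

R_g‖R_L = 443.6 Ω; V_out = 15.6 × 443.6/773.6 = 8.945 V.
I_L = V_out / R_L = 8.945 / 1.64 kΩ = 5.45 mA.

I_L ≈ 5.45 mA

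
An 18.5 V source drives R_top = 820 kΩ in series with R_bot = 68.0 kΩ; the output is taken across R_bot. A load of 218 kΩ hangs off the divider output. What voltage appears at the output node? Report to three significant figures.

V_out ≈ 1.10 V

The load sits in parallel with R_bot: R_bot‖R_L = (68.0 × 218) / (68.0 + 218) = 51.83 kΩ.
V_out = 18.5 × 51.83 / (820 + 51.83) = 18.5 × 51.83/871.8 = 1.10 V.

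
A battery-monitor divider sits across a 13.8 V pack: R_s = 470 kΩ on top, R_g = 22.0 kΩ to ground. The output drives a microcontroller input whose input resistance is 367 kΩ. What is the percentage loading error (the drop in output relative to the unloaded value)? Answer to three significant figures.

5.42 %

The divider's output (Thévenin) resistance is R_s‖R_g = 21.02 kΩ.
Fractional drop under load = R_th/(R_th + R_L) = 21.02 / (21.02 + 367) = 0.05416.
So the output falls by 5.42 %.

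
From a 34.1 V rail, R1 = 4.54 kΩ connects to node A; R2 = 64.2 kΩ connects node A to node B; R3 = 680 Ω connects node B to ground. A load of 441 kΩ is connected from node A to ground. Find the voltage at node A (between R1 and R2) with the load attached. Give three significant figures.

Below node A the series string R2+R3 = 64880 Ω sits in parallel with the 441000 Ω load: 56560 Ω.
V_A = 34.1 × 56560/(4540 + 56560) = 31.6 V.

V ≈ 31.6 V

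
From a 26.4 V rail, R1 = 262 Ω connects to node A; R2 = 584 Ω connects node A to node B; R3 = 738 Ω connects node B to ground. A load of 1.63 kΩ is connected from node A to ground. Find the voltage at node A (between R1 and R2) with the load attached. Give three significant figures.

Below node A the series string R2+R3 = 1322 Ω sits in parallel with the 1630 Ω load: 730.0 Ω.
V_A = 26.4 × 730.0/(262 + 730.0) = 19.4 V.

V ≈ 19.4 V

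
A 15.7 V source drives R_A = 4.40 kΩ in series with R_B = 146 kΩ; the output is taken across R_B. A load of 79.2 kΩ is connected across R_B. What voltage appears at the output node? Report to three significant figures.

V_out ≈ 14.5 V

The load sits in parallel with R_B: R_B‖R_L = (146 × 79.2) / (146 + 79.2) = 51.35 kΩ.
V_out = 15.7 × 51.35 / (4.40 + 51.35) = 15.7 × 51.35/55.75 = 14.5 V.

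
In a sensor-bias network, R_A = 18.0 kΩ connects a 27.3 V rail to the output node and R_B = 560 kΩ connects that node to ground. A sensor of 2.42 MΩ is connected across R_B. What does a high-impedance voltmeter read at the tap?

The load sits in parallel with R_B: R_B‖R_L = (560 × 2420) / (560 + 2420) = 454.8 kΩ.
V_out = 27.3 × 454.8 / (18.0 + 454.8) = 27.3 × 454.8/472.8 = 26.3 V.

V_out ≈ 26.3 V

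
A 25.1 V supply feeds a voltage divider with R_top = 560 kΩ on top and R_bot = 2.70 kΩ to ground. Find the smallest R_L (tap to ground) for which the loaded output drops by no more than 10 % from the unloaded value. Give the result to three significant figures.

Output resistance R_th = R_top‖R_bot = (560 × 2.70)/562.7 = 2.687 kΩ.
The fractional drop is R_th/(R_th + R_L); requiring this ≤ 0.100 gives R_L ≥ R_th(1/0.100 − 1) = 2.687 × 9.000 = 24.2 kΩ.

R_L(min) ≈ 24.2 kΩ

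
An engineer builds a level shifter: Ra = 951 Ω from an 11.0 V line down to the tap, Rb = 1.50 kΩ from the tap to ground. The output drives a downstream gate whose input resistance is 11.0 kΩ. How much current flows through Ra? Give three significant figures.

Rb‖R_L = 1320 Ω, so the source sees Ra + Rb‖R_L = 2271 Ω.
I = 11.0 V / 2271 Ω = 4.84 mA.

I ≈ 4.84 mA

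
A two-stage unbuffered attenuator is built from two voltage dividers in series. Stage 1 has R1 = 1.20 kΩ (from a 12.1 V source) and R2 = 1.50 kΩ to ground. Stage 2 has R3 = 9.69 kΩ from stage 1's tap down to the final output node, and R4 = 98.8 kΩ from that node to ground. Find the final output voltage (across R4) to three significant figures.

V_out ≈ 6.08 V

Stage 2 presents R3+R4 = 108.5 kΩ as a load on stage 1's tap.
Stage 1's lower leg becomes R2‖(R3+R4) = 1.480 kΩ, so V_mid = 12.1 × 1.480/2.680 = 6.681 V.
Stage 2 is itself unloaded: V_out = V_mid × R4/(R3+R4) = 6.681 × 98.8/108.5 = 6.08 V.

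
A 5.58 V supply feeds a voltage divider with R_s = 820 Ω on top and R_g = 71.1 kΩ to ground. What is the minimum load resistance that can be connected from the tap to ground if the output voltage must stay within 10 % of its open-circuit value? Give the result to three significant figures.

R_L(min) ≈ 7.30 kΩ

Output resistance R_th = R_s‖R_g = (820 × 71100)/71920 = 810.7 Ω.
The fractional drop is R_th/(R_th + R_L); requiring this ≤ 0.100 gives R_L ≥ R_th(1/0.100 − 1) = 810.7 × 9.000 = 7.30 kΩ.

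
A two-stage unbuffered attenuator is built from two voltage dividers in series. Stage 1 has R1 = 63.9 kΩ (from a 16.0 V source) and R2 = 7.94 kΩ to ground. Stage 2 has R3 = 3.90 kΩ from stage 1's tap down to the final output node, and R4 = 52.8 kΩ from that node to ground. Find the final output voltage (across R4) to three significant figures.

V_out ≈ 1.46 V

Stage 2 presents R3+R4 = 56.70 kΩ as a load on stage 1's tap.
Stage 1's lower leg becomes R2‖(R3+R4) = 6.965 kΩ, so V_mid = 16.0 × 6.965/70.86 = 1.573 V.
Stage 2 is itself unloaded: V_out = V_mid × R4/(R3+R4) = 1.573 × 52.8/56.70 = 1.46 V.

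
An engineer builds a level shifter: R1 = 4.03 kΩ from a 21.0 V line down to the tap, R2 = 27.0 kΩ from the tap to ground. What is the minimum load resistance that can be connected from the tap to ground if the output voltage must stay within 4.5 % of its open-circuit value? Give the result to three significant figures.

R_L(min) ≈ 74.4 kΩ

Output resistance R_th = R1‖R2 = (4.03 × 27.0)/31.03 = 3.507 kΩ.
The fractional drop is R_th/(R_th + R_L); requiring this ≤ 0.0450 gives R_L ≥ R_th(1/0.0450 − 1) = 3.507 × 21.22 = 74.4 kΩ.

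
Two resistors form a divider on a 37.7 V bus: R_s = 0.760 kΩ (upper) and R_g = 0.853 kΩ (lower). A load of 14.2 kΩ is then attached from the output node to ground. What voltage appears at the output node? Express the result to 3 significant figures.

V_out ≈ 19.4 V

The load sits in parallel with R_g: R_g‖R_L = (853 × 14200) / (853 + 14200) = 804.7 Ω.
V_out = 37.7 × 804.7 / (760 + 804.7) = 37.7 × 804.7/1565 = 19.4 V.
(Unloaded it would have been 19.9 V.)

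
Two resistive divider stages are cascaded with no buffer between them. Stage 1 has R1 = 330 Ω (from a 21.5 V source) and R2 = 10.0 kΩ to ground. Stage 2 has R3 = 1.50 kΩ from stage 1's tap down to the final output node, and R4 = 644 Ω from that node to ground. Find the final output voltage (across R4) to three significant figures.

V_out ≈ 5.44 V

Stage 2 presents R3+R4 = 2144 Ω as a load on stage 1's tap.
Stage 1's lower leg becomes R2‖(R3+R4) = 1765 Ω, so V_mid = 21.5 × 1765/2095 = 18.11 V.
Stage 2 is itself unloaded: V_out = V_mid × R4/(R3+R4) = 18.11 × 644/2144 = 5.44 V.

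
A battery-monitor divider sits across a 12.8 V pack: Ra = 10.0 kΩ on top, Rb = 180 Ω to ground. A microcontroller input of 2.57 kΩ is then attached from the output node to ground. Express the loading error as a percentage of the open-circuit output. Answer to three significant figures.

6.44 %

The divider's output (Thévenin) resistance is Ra‖Rb = 176.8 Ω.
Fractional drop under load = R_th/(R_th + R_L) = 176.8 / (176.8 + 2570) = 0.06437.
So the output falls by 6.44 %.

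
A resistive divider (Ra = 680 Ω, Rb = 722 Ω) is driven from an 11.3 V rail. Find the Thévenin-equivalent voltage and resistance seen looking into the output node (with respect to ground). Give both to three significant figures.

V_th = 5.82 V, R_th = 350 Ω

V_th is the open-circuit tap voltage: 11.3 × 722/(680 + 722) = 5.82 V.
With the supply zeroed, Ra and Rb appear in parallel from the tap: R_th = Ra‖Rb = (680 × 722)/1402 = 350 Ω.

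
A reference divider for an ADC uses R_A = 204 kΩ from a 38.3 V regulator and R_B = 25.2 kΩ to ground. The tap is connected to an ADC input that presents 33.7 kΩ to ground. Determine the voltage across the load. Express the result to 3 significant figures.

V_out ≈ 2.53 V

The load sits in parallel with R_B: R_B‖R_L = (25.2 × 33.7) / (25.2 + 33.7) = 14.42 kΩ.
V_out = 38.3 × 14.42 / (204 + 14.42) = 38.3 × 14.42/218.4 = 2.53 V.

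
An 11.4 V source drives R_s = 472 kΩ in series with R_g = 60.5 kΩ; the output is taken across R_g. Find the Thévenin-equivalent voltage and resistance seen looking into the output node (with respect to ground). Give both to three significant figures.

V_th is the open-circuit tap voltage: 11.4 × 60.5/(472 + 60.5) = 1.30 V.
With the supply zeroed, R_s and R_g appear in parallel from the tap: R_th = R_s‖R_g = (472 × 60.5)/532.5 = 53.6 kΩ.

V_th = 1.30 V, R_th = 53.6 kΩ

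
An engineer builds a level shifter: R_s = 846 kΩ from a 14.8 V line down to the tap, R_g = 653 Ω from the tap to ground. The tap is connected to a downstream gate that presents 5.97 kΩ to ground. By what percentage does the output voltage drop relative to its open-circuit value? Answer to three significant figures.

The divider's output (Thévenin) resistance is R_s‖R_g = 652.5 Ω.
Fractional drop under load = R_th/(R_th + R_L) = 652.5 / (652.5 + 5970) = 0.09853.
So the output falls by 9.85 %.

9.85 %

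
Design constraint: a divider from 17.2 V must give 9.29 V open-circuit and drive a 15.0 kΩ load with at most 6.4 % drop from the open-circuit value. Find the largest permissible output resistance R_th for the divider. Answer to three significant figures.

Loading drop = R_th/(R_th + R_L) ≤ 0.0640, so R_th ≤ R_L · ε/(1−ε) = 15.0 kΩ × 0.0640/0.9360 = 1.03 kΩ.

R_th ≤ 1.03 kΩ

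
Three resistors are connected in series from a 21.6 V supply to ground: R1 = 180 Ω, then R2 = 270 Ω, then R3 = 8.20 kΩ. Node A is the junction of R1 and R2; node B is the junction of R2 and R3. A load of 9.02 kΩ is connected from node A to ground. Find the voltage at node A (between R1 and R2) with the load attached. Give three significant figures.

Below node A the series string R2+R3 = 8470 Ω sits in parallel with the 9020 Ω load: 4368 Ω.
V_A = 21.6 × 4368/(180 + 4368) = 20.7 V.

V ≈ 20.7 V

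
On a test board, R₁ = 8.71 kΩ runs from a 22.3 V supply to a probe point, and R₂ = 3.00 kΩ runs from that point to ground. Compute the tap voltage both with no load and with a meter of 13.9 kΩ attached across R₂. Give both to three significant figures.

Open-circuit: V = 22.3 × 3.00/(8.71 + 3.00) = 5.71 V.
With the load, R₂ becomes R₂‖R_L = 2.467 kΩ, so V = 22.3 × 2.467/11.18 = 4.92 V.

Unloaded: 5.71 V; loaded: 4.92 V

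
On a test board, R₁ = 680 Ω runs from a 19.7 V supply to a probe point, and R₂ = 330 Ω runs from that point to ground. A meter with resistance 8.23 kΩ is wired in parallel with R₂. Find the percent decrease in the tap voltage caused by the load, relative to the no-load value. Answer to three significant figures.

The divider's output (Thévenin) resistance is R₁‖R₂ = 222.2 Ω.
Fractional drop under load = R_th/(R_th + R_L) = 222.2 / (222.2 + 8230) = 0.02629.
So the output falls by 2.63 %.

2.63 %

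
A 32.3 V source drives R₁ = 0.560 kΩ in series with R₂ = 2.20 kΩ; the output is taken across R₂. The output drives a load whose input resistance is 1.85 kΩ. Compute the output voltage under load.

The load sits in parallel with R₂: R₂‖R_L = (2200 × 1850) / (2200 + 1850) = 1005 Ω.
V_out = 32.3 × 1005 / (560 + 1005) = 32.3 × 1005/1565 = 20.7 V.

V_out ≈ 20.7 V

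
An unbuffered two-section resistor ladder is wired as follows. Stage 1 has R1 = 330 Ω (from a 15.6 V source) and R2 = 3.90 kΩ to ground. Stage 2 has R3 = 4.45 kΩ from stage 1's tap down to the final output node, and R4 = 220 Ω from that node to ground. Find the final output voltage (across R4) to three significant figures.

V_out ≈ 0.636 V

Stage 2 presents R3+R4 = 4670 Ω as a load on stage 1's tap.
Stage 1's lower leg becomes R2‖(R3+R4) = 2125 Ω, so V_mid = 15.6 × 2125/2455 = 13.50 V.
Stage 2 is itself unloaded: V_out = V_mid × R4/(R3+R4) = 13.50 × 220/4670 = 0.636 V.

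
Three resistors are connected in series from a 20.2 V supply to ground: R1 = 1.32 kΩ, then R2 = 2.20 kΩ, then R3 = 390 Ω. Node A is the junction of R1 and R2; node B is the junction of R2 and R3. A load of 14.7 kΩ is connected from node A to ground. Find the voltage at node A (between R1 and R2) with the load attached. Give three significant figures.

V ≈ 12.6 V

Below node A the series string R2+R3 = 2590 Ω sits in parallel with the 14700 Ω load: 2202 Ω.
V_A = 20.2 × 2202/(1320 + 2202) = 12.6 V.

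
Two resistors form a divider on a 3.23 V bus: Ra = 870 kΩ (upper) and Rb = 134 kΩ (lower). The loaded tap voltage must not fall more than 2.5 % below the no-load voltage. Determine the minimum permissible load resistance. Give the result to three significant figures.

Output resistance R_th = Ra‖Rb = (870 × 134)/1004 = 116.1 kΩ.
The fractional drop is R_th/(R_th + R_L); requiring this ≤ 0.0250 gives R_L ≥ R_th(1/0.0250 − 1) = 116.1 × 39.00 = 4.53 MΩ.

R_L(min) ≈ 4.53 MΩ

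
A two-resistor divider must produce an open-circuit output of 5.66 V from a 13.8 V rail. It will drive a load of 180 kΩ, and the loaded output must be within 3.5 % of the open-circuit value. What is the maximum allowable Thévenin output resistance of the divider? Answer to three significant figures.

Loading drop = R_th/(R_th + R_L) ≤ 0.0350, so R_th ≤ R_L · ε/(1−ε) = 180 kΩ × 0.0350/0.9650 = 6.53 kΩ.
(Any R1, R2 with R2/(R1+R2) = 0.410 and R1‖R2 ≤ 6.53 kΩ will meet the spec.)

R_th ≤ 6.53 kΩ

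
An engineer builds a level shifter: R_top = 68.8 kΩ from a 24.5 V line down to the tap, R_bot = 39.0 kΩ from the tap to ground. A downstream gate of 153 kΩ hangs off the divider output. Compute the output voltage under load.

The load sits in parallel with R_bot: R_bot‖R_L = (39.0 × 153) / (39.0 + 153) = 31.08 kΩ.
V_out = 24.5 × 31.08 / (68.8 + 31.08) = 24.5 × 31.08/99.88 = 7.62 V.
(Unloaded it would have been 8.86 V.)

V_out ≈ 7.62 V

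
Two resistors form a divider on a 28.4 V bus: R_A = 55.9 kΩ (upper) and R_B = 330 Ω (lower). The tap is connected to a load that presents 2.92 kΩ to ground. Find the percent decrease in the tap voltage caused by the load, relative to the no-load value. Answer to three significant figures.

10.1 %

Unloaded V = 28.4 × 330/56230 = 0.16667 V.
Loaded: R_B‖R_L = 296.5 Ω, giving V = 28.4 × 296.5/56200 = 0.14984 V.
Drop = (0.16667 − 0.14984) / 0.16667 = 10.1 %.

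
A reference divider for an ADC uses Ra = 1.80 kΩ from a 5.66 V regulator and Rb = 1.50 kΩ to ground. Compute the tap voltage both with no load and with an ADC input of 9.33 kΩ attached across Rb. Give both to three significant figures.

Open-circuit: V = 5.66 × 1.50/(1.80 + 1.50) = 2.57 V.
With the load, Rb becomes Rb‖R_L = 1.292 kΩ, so V = 5.66 × 1.292/3.092 = 2.37 V.

Unloaded: 2.57 V; loaded: 2.37 V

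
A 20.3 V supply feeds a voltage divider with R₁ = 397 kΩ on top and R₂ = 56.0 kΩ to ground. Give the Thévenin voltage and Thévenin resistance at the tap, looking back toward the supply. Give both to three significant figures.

V_th = 2.51 V, R_th = 49.1 kΩ

V_th is the open-circuit tap voltage: 20.3 × 56.0/(397 + 56.0) = 2.51 V.
With the supply zeroed, R₁ and R₂ appear in parallel from the tap: R_th = R₁‖R₂ = (397 × 56.0)/453.0 = 49.1 kΩ.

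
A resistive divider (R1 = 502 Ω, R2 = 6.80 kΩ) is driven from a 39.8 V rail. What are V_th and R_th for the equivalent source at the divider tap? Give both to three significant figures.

V_th = 37.1 V, R_th = 467 Ω

V_th is the open-circuit tap voltage: 39.8 × 6800/(502 + 6800) = 37.1 V.
With the supply zeroed, R1 and R2 appear in parallel from the tap: R_th = R1‖R2 = (502 × 6800)/7302 = 467 Ω.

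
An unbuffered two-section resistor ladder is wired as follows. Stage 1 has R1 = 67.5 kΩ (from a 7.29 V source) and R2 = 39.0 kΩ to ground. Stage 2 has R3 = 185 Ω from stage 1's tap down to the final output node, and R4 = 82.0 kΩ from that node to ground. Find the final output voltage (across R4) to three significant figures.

Stage 2 presents R3+R4 = 82180 Ω as a load on stage 1's tap.
Stage 1's lower leg becomes R2‖(R3+R4) = 26450 Ω, so V_mid = 7.29 × 26450/93950 = 2.052 V.
Stage 2 is itself unloaded: V_out = V_mid × R4/(R3+R4) = 2.052 × 82000/82180 = 2.05 V.

V_out ≈ 2.05 V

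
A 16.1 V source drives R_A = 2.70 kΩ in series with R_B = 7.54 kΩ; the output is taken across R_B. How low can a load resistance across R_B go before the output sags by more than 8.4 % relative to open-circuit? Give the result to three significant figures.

R_L(min) ≈ 21.7 kΩ

Output resistance R_th = R_A‖R_B = (2.70 × 7.54)/10.24 = 1.988 kΩ.
The fractional drop is R_th/(R_th + R_L); requiring this ≤ 0.0840 gives R_L ≥ R_th(1/0.0840 − 1) = 1.988 × 10.90 = 21.7 kΩ.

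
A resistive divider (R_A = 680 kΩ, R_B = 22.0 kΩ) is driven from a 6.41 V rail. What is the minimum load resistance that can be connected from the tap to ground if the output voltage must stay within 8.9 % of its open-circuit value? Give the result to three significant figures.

Output resistance R_th = R_A‖R_B = (680 × 22.0)/702.0 = 21.31 kΩ.
The fractional drop is R_th/(R_th + R_L); requiring this ≤ 0.0890 gives R_L ≥ R_th(1/0.0890 − 1) = 21.31 × 10.24 = 218 kΩ.

R_L(min) ≈ 218 kΩ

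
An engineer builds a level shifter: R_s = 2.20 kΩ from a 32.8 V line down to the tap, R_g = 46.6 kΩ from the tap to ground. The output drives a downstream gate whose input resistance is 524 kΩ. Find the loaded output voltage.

V_out ≈ 31.2 V

The load sits in parallel with R_g: R_g‖R_L = (46.6 × 524) / (46.6 + 524) = 42.79 kΩ.
V_out = 32.8 × 42.79 / (2.20 + 42.79) = 32.8 × 42.79/44.99 = 31.2 V.
(Unloaded it would have been 31.3 V.)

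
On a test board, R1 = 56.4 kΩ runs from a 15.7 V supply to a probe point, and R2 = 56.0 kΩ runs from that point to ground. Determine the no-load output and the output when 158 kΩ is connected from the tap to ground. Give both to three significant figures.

Open-circuit: V = 15.7 × 56.0/(56.4 + 56.0) = 7.82 V.
With the load, R2 becomes R2‖R_L = 41.35 kΩ, so V = 15.7 × 41.35/97.75 = 6.64 V.

Unloaded: 7.82 V; loaded: 6.64 V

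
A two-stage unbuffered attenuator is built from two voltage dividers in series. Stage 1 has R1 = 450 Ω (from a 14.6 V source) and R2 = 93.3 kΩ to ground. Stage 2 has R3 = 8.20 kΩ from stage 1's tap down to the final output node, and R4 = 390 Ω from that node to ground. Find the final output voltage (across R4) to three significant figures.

V_out ≈ 0.627 V

Stage 2 presents R3+R4 = 8590 Ω as a load on stage 1's tap.
Stage 1's lower leg becomes R2‖(R3+R4) = 7866 Ω, so V_mid = 14.6 × 7866/8316 = 13.81 V.
Stage 2 is itself unloaded: V_out = V_mid × R4/(R3+R4) = 13.81 × 390/8590 = 0.627 V.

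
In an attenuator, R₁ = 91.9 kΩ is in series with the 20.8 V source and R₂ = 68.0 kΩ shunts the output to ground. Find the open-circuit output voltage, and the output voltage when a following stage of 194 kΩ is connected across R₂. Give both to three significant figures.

Unloaded: 8.85 V; loaded: 7.36 V

Open-circuit: V = 20.8 × 68.0/(91.9 + 68.0) = 8.85 V.
With the load, R₂ becomes R₂‖R_L = 50.35 kΩ, so V = 20.8 × 50.35/142.3 = 7.36 V.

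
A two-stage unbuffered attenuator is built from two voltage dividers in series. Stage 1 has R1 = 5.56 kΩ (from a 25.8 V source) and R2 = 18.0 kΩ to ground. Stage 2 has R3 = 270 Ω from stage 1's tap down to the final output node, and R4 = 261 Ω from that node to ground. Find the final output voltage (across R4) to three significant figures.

V_out ≈ 1.08 V

Stage 2 presents R3+R4 = 531.0 Ω as a load on stage 1's tap.
Stage 1's lower leg becomes R2‖(R3+R4) = 515.8 Ω, so V_mid = 25.8 × 515.8/6076 = 2.190 V.
Stage 2 is itself unloaded: V_out = V_mid × R4/(R3+R4) = 2.190 × 261/531.0 = 1.08 V.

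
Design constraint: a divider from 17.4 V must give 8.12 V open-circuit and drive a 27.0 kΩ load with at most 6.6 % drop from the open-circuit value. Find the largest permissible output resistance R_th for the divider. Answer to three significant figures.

Loading drop = R_th/(R_th + R_L) ≤ 0.0660, so R_th ≤ R_L · ε/(1−ε) = 27.0 kΩ × 0.0660/0.9340 = 1.91 kΩ.
(Any R1, R2 with R2/(R1+R2) = 0.467 and R1‖R2 ≤ 1.91 kΩ will meet the spec.)

R_th ≤ 1.91 kΩ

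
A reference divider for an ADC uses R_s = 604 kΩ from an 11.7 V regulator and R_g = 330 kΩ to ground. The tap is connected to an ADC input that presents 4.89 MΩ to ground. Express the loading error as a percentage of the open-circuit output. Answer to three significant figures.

The divider's output (Thévenin) resistance is R_s‖R_g = 213.4 kΩ.
Fractional drop under load = R_th/(R_th + R_L) = 213.4 / (213.4 + 4890) = 0.04182.
So the output falls by 4.18 %.

4.18 %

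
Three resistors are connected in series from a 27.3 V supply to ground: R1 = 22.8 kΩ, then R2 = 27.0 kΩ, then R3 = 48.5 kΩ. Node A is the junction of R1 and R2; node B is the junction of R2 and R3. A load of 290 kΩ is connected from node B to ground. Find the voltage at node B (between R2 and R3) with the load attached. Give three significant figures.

V ≈ 12.4 V

At node B, R3 is in parallel with the load: R3‖R_L = 41.55 kΩ.
Below node A the resistance is R2 + (R3‖R_L) = 68.55 kΩ, so V_A = 27.3 × 68.55/91.35 = 20.49 V.
Then V_B = V_A × (R3‖R_L)/(R2 + R3‖R_L) = 20.49 × 41.55/68.55 = 12.4 V.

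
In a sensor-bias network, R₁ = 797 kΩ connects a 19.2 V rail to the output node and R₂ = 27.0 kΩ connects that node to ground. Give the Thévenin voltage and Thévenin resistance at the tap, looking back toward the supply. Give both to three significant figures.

V_th is the open-circuit tap voltage: 19.2 × 27.0/(797 + 27.0) = 0.629 V.
With the supply zeroed, R₁ and R₂ appear in parallel from the tap: R_th = R₁‖R₂ = (797 × 27.0)/824.0 = 26.1 kΩ.

V_th = 0.629 V, R_th = 26.1 kΩ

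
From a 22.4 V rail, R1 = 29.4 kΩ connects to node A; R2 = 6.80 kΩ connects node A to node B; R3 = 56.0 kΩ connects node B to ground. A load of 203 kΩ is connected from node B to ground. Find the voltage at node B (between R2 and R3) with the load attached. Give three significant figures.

V ≈ 12.3 V

At node B, R3 is in parallel with the load: R3‖R_L = 43.89 kΩ.
Below node A the resistance is R2 + (R3‖R_L) = 50.69 kΩ, so V_A = 22.4 × 50.69/80.09 = 14.18 V.
Then V_B = V_A × (R3‖R_L)/(R2 + R3‖R_L) = 14.18 × 43.89/50.69 = 12.3 V.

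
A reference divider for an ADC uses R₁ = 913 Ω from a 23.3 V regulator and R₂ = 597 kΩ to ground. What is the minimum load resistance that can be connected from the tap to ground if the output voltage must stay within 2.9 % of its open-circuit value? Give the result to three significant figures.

R_L(min) ≈ 30.5 kΩ

Output resistance R_th = R₁‖R₂ = (913 × 597000)/597900 = 911.6 Ω.
The fractional drop is R_th/(R_th + R_L); requiring this ≤ 0.0290 gives R_L ≥ R_th(1/0.0290 − 1) = 911.6 × 33.48 = 30.5 kΩ.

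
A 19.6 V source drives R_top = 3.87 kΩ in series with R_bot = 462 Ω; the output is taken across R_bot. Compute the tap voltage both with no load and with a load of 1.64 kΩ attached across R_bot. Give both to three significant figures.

Unloaded: 2.09 V; loaded: 1.67 V

Open-circuit: V = 19.6 × 462/(3870 + 462) = 2.09 V.
With the load, R_bot becomes R_bot‖R_L = 360.5 Ω, so V = 19.6 × 360.5/4230 = 1.67 V.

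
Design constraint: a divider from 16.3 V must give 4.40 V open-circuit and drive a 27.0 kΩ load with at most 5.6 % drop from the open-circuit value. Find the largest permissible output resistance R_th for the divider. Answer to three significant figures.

Loading drop = R_th/(R_th + R_L) ≤ 0.0560, so R_th ≤ R_L · ε/(1−ε) = 27.0 kΩ × 0.0560/0.9440 = 1.60 kΩ.

R_th ≤ 1.60 kΩ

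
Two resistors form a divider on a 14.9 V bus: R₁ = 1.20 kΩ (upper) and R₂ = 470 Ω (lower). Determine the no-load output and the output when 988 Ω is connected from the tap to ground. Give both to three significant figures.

Unloaded: 4.19 V; loaded: 3.13 V

Open-circuit: V = 14.9 × 470/(1200 + 470) = 4.19 V.
With the load, R₂ becomes R₂‖R_L = 318.5 Ω, so V = 14.9 × 318.5/1518 = 3.13 V.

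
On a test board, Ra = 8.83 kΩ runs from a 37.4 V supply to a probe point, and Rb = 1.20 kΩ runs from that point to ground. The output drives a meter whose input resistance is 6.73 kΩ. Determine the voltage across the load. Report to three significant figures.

V_out ≈ 3.87 V

The load sits in parallel with Rb: Rb‖R_L = (1.20 × 6.73) / (1.20 + 6.73) = 1.018 kΩ.
V_out = 37.4 × 1.018 / (8.83 + 1.018) = 37.4 × 1.018/9.848 = 3.87 V.
(Unloaded it would have been 4.47 V.)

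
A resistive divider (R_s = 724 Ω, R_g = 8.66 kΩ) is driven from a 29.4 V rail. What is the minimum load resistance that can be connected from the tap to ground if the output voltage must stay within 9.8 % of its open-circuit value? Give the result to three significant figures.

Output resistance R_th = R_s‖R_g = (724 × 8660)/9384 = 668.1 Ω.
The fractional drop is R_th/(R_th + R_L); requiring this ≤ 0.0980 gives R_L ≥ R_th(1/0.0980 − 1) = 668.1 × 9.204 = 6.15 kΩ.

R_L(min) ≈ 6.15 kΩ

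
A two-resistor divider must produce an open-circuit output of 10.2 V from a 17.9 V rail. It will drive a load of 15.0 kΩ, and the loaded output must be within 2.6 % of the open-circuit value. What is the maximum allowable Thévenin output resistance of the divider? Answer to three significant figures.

Loading drop = R_th/(R_th + R_L) ≤ 0.0260, so R_th ≤ R_L · ε/(1−ε) = 15.0 kΩ × 0.0260/0.9740 = 400 Ω.
(Any R1, R2 with R2/(R1+R2) = 0.570 and R1‖R2 ≤ 400 Ω will meet the spec.)

R_th ≤ 400 Ω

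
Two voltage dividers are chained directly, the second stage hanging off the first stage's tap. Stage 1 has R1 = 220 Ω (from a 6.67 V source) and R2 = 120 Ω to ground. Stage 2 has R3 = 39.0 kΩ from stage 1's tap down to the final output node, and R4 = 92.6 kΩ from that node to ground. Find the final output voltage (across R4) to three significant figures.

Stage 2 presents R3+R4 = 131600 Ω as a load on stage 1's tap.
Stage 1's lower leg becomes R2‖(R3+R4) = 119.9 Ω, so V_mid = 6.67 × 119.9/339.9 = 2.353 V.
Stage 2 is itself unloaded: V_out = V_mid × R4/(R3+R4) = 2.353 × 92600/131600 = 1.66 V.

V_out ≈ 1.66 V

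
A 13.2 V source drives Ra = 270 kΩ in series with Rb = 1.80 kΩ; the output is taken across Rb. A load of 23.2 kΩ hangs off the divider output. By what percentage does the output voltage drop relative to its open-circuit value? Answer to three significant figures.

7.16 %

The divider's output (Thévenin) resistance is Ra‖Rb = 1.788 kΩ.
Fractional drop under load = R_th/(R_th + R_L) = 1.788 / (1.788 + 23.2) = 0.07156.
So the output falls by 7.16 %.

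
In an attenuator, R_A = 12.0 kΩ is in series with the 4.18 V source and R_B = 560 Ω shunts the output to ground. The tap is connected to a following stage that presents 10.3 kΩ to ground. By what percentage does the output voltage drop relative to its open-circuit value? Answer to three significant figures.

The divider's output (Thévenin) resistance is R_A‖R_B = 535.0 Ω.
Fractional drop under load = R_th/(R_th + R_L) = 535.0 / (535.0 + 10300) = 0.04938.
So the output falls by 4.94 %.

4.94 %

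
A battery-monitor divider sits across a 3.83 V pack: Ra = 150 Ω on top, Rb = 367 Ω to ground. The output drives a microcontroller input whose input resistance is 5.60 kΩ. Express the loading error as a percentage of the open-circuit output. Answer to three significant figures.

The divider's output (Thévenin) resistance is Ra‖Rb = 106.5 Ω.
Fractional drop under load = R_th/(R_th + R_L) = 106.5 / (106.5 + 5600) = 0.01866.
So the output falls by 1.87 %.

1.87 %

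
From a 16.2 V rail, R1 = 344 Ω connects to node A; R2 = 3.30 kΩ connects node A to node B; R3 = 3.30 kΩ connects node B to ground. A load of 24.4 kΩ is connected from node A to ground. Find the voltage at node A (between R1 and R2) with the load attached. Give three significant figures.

Below node A the series string R2+R3 = 6600 Ω sits in parallel with the 24400 Ω load: 5195 Ω.
V_A = 16.2 × 5195/(344 + 5195) = 15.2 V.

V ≈ 15.2 V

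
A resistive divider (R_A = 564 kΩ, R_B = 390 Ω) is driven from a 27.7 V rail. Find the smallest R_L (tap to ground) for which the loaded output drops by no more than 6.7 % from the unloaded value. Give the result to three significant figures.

R_L(min) ≈ 5.43 kΩ

Output resistance R_th = R_A‖R_B = (564000 × 390)/564400 = 389.7 Ω.
The fractional drop is R_th/(R_th + R_L); requiring this ≤ 0.0670 gives R_L ≥ R_th(1/0.0670 − 1) = 389.7 × 13.93 = 5.43 kΩ.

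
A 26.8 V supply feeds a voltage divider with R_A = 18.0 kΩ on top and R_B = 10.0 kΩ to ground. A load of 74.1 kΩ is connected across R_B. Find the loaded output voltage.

The load sits in parallel with R_B: R_B‖R_L = (10.0 × 74.1) / (10.0 + 74.1) = 8.811 kΩ.
V_out = 26.8 × 8.811 / (18.0 + 8.811) = 26.8 × 8.811/26.81 = 8.81 V.

V_out ≈ 8.81 V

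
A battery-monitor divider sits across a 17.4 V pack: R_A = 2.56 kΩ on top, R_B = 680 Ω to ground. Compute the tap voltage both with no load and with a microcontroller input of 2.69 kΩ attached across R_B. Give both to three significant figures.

Open-circuit: V = 17.4 × 680/(2560 + 680) = 3.65 V.
With the load, R_B becomes R_B‖R_L = 542.8 Ω, so V = 17.4 × 542.8/3103 = 3.04 V.

Unloaded: 3.65 V; loaded: 3.04 V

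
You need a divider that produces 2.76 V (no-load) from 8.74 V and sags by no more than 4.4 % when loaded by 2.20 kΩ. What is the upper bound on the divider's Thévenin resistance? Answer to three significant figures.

R_th ≤ 101 Ω

Loading drop = R_th/(R_th + R_L) ≤ 0.0440, so R_th ≤ R_L · ε/(1−ε) = 2.20 kΩ × 0.0440/0.9560 = 101 Ω.
(Any R1, R2 with R2/(R1+R2) = 0.316 and R1‖R2 ≤ 101 Ω will meet the spec.)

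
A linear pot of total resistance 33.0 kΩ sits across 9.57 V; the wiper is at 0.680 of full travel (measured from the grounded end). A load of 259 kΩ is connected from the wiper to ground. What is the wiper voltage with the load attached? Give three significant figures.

The wiper splits the pot into (1−α)R = 10.56 kΩ above and αR = 22.44 kΩ below.
Lower section ‖ load = 20.65 kΩ.
V_wiper = 9.57 × 20.65/(10.56 + 20.65) = 6.33 V.

V ≈ 6.33 V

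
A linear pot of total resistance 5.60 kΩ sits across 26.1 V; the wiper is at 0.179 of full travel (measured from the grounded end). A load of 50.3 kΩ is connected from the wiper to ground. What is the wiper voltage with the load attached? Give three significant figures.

The wiper splits the pot into (1−α)R = 4.598 kΩ above and αR = 1.002 kΩ below.
Lower section ‖ load = 0.9828 kΩ.
V_wiper = 26.1 × 0.9828/(4.598 + 0.9828) = 4.60 V.

V ≈ 4.60 V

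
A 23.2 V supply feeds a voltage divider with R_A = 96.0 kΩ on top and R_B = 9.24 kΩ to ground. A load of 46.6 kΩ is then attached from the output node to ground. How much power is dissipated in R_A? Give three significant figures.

P ≈ 4.80 mW

Total resistance from the source is R_A + (R_B‖R_L) = 103.7 kΩ, so I = 23.2/103.7 kΩ = 0.2237 mA.
P = I²·R_A = (0.2237 mA)² × 96.0 kΩ = 4.80 mW.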